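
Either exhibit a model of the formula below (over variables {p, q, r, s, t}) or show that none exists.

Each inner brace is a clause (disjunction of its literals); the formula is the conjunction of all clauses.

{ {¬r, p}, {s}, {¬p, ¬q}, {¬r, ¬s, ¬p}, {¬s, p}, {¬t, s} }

The clause (s) is unit, so s = True.
The clause (p) is unit, so p = True.
The clause (¬q) is unit, so q = False.
The clause (¬r) is unit, so r = False.
No clause remains; t is free.

p=True, q=False, r=False, s=True, t=False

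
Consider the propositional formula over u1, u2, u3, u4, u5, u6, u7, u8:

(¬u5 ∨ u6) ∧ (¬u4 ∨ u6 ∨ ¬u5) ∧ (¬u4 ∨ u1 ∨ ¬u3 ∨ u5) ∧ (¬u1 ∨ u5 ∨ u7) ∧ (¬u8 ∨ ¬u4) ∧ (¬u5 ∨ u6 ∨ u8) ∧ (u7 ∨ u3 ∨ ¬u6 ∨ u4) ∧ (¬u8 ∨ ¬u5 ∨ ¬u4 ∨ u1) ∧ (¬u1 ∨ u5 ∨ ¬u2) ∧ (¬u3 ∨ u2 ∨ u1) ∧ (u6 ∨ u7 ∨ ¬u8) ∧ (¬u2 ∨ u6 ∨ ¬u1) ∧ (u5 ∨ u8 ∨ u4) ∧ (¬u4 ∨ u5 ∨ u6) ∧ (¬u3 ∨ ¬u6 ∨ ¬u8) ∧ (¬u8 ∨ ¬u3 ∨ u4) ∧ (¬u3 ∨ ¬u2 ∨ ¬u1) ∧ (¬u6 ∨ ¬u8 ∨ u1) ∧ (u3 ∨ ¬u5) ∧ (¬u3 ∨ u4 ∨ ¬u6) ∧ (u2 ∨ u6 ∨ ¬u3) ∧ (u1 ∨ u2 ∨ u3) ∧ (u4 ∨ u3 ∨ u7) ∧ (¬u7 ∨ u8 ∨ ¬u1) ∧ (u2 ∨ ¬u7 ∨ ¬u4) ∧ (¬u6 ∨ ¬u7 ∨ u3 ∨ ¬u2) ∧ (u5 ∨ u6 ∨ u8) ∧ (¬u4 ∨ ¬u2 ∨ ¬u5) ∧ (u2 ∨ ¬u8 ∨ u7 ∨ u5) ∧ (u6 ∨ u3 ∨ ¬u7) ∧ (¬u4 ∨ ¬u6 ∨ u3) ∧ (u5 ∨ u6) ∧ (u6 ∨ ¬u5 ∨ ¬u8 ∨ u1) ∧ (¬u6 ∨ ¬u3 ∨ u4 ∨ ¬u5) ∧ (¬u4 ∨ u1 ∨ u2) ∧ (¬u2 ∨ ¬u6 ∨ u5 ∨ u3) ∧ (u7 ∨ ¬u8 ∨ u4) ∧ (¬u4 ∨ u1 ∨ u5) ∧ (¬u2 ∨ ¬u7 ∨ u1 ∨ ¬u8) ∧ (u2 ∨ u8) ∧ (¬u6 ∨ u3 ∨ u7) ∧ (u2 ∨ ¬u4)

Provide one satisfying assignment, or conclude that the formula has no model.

Try u5 = False.
(u6) alone gives u6 = True.
Try u1 = True.
(u7) alone gives u7 = True.
(¬u2) alone gives u2 = False.
(u8) alone gives u8 = True.
(¬u4) alone gives u4 = False.
(¬u3) alone gives u3 = False.
All clauses are satisfied.

u1 ↦ True,  u2 ↦ False,  u3 ↦ False,  u4 ↦ False,  u5 ↦ False,  u6 ↦ True,  u7 ↦ True,  u8 ↦ True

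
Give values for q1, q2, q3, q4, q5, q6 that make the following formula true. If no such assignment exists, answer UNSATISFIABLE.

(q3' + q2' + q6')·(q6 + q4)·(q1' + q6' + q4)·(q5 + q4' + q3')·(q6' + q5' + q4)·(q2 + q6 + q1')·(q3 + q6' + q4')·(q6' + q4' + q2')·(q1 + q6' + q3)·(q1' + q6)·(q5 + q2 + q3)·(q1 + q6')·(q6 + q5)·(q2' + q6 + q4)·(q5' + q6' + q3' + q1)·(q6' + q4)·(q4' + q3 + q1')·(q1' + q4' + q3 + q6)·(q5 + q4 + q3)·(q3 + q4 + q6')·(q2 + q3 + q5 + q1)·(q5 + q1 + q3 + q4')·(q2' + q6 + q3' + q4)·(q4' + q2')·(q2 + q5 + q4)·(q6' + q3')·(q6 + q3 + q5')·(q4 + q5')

q1: 0; q2: 0; q3: 1; q4: 1; q5: 1; q6: 0

Case q6 = 0:
From the singleton clause (q4), q4 = 1.
From the singleton clause (q1'), q1 = 0.
From the singleton clause (q5), q5 = 1.
From the singleton clause (q2'), q2 = 0.
From the singleton clause (q3), q3 = 1.
Every clause now holds.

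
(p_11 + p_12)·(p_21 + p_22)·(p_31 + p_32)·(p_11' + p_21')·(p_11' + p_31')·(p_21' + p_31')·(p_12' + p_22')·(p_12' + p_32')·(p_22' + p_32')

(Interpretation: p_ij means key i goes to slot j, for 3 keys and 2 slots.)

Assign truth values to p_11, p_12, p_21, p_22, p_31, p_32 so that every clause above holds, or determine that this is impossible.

Branch on p_11: set p_11 = 1.
(p_21') alone gives p_21 = 0.
(p_22) alone gives p_22 = 1.
(p_31') alone gives p_31 = 0.
(p_32) alone gives p_32 = 1.
But (p_32') is also a unit clause — contradiction.
So p_11 must be the other value — set p_11 = 0.
(p_12) alone gives p_12 = 1.
(p_22') alone gives p_22 = 0.
(p_21) alone gives p_21 = 1.
(p_31') alone gives p_31 = 0.
(p_32) alone gives p_32 = 1.
But (p_32') is also a unit clause — contradiction.
Neither p_11 = 1 nor p_11 = 0 works.

UNSATISFIABLE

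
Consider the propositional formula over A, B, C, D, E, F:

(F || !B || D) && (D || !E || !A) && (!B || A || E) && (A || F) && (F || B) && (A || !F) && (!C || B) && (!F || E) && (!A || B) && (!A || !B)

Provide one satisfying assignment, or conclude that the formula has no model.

Try A = true.
(B) alone gives B = true.
That conflicts with the unit clause (!B).
Undo A and try A = false.
(F) alone gives F = true.
That conflicts with the unit clause (!F).
Both values of A lead to a conflict.

UNSATISFIABLE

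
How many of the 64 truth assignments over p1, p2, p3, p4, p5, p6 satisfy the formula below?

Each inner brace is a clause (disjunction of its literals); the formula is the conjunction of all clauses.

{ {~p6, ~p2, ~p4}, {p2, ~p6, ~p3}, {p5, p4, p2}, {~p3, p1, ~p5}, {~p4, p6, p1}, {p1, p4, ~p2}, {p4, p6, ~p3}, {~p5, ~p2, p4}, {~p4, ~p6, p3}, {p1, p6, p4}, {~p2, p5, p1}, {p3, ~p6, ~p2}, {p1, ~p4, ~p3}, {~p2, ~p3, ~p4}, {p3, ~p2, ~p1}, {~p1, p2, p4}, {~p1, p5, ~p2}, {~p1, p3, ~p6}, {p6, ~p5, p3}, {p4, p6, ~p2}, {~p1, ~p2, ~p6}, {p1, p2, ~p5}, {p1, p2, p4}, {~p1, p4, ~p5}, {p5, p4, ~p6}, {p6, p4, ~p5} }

There are 2^6 = 64 truth assignments over (p1, p2, p3, p4, p5, p6).
Split on p5. With p5 = 1, the clauses containing p5 are satisfied and ~p5 drops from the rest; 1 of the 2^5 = 32 assignments to the other variables satisfy what remains.
With p5 = 0, by the same count on the reduced clause set, 2 assignments work.
Total: 1 + 2 = 3.

3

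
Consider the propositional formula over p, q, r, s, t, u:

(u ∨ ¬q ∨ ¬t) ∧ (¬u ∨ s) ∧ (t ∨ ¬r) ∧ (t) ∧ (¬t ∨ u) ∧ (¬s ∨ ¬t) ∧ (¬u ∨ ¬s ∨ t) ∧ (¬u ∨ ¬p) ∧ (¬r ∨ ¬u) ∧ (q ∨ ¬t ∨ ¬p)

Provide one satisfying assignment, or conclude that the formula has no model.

UNSATISFIABLE

From the singleton clause (t), t = True.
From the singleton clause (u), u = True.
From the singleton clause (s), s = True.
That conflicts with the unit clause (¬s).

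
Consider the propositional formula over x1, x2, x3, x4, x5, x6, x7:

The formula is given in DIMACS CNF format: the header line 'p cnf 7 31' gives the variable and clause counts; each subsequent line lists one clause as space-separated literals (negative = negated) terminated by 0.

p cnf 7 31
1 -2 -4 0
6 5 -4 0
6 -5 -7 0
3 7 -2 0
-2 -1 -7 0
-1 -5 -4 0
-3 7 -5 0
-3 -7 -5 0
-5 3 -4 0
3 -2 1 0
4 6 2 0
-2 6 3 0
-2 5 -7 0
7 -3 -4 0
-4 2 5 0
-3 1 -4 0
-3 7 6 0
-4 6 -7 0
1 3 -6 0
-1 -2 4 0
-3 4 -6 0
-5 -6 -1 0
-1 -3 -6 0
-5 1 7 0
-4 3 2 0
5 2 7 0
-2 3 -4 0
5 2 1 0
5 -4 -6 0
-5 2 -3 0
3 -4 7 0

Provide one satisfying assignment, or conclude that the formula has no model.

Try x1 = True.
Try x2 = False.
Try x5 = False.
Unit clause (¬x4) forces x4 = False.
Unit clause (x6) forces x6 = True.
Unit clause (¬x3) forces x3 = False.
Unit clause (x7) forces x7 = True.
Every clause now holds.

x1 ↦ True, x2 ↦ False, x3 ↦ False, x4 ↦ False, x5 ↦ False, x6 ↦ True, x7 ↦ True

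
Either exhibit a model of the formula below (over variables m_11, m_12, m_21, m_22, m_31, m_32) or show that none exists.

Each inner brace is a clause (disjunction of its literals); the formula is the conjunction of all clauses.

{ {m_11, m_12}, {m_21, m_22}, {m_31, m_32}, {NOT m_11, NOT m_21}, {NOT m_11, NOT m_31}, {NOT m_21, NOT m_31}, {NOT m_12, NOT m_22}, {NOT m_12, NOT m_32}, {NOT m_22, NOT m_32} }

UNSATISFIABLE

Case m_11 = true:
The clause (NOT m_21) is unit, so m_21 = false.
The clause (m_22) is unit, so m_22 = true.
The clause (NOT m_31) is unit, so m_31 = false.
The clause (m_32) is unit, so m_32 = true.
Now (NOT m_32) is unsatisfied and unit — conflict.
Undo m_11 and try m_11 = false.
The clause (m_12) is unit, so m_12 = true.
The clause (NOT m_22) is unit, so m_22 = false.
The clause (m_21) is unit, so m_21 = true.
The clause (NOT m_31) is unit, so m_31 = false.
The clause (m_32) is unit, so m_32 = true.
Now (NOT m_32) is unsatisfied and unit — conflict.
Both values of m_11 lead to a conflict.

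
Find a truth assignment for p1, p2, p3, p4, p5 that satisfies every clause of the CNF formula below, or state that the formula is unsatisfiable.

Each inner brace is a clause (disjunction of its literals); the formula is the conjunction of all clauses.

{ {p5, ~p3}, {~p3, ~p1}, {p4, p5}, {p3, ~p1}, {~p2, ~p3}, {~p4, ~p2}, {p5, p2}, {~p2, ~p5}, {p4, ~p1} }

Branch on p5: set p5 = 1.
The clause (~p2) is unit, so p2 = 0.
Branch on p3: set p3 = 1.
The clause (~p1) is unit, so p1 = 0.
No clause remains; p4 is free.

p1=0,  p2=0,  p3=1,  p4=1,  p5=1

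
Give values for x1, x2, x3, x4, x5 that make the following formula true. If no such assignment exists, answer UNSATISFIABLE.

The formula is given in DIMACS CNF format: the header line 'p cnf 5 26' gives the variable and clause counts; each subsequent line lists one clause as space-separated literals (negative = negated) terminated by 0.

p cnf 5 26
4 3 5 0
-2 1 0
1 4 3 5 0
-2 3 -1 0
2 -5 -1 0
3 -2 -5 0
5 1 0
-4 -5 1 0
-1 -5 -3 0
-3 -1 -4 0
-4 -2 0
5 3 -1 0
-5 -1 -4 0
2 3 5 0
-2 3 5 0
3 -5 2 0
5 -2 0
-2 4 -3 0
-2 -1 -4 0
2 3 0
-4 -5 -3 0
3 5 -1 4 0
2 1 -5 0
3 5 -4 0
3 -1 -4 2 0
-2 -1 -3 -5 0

Suppose x2 = False.
Unit clause (x3) forces x3 = True.
Suppose x5 = False.
Unit clause (x1) forces x1 = True.
Unit clause (¬x4) forces x4 = False.
This assignment satisfies each clause.

x1: True; x2: False; x3: True; x4: False; x5: False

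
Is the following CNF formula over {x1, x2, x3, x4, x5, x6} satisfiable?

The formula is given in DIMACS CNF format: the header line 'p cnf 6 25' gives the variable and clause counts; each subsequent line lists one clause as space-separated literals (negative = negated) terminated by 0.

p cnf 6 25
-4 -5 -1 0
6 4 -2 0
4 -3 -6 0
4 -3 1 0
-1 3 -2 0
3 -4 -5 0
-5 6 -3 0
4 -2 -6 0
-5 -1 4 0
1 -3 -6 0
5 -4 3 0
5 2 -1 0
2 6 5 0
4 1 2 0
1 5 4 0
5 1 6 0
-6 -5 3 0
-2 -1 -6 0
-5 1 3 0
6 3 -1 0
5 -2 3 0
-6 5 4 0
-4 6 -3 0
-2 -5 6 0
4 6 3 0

Try x4 = False.
Try x6 = True.
The clause (¬x3) is unit, so x3 = False.
The clause (¬x2) is unit, so x2 = False.
The clause (x1) is unit, so x1 = True.
The clause (¬x5) is unit, so x5 = False.
But (x5) is also a unit clause — contradiction.
Backtrack on x6: now try x6 = False.
The clause (¬x2) is unit, so x2 = False.
The clause (x5) is unit, so x5 = True.
The clause (¬x3) is unit, so x3 = False.
But (x3) is also a unit clause — contradiction.
Neither x6 = True nor x6 = False works.
Backtrack on x4: now try x4 = True.
Try x5 = False.
The clause (x3) is unit, so x3 = True.
The clause (x6) is unit, so x6 = True.
The clause (x1) is unit, so x1 = True.
The clause (x2) is unit, so x2 = True.
But (¬x2) is also a unit clause — contradiction.
Backtrack on x5: now try x5 = True.
The clause (¬x1) is unit, so x1 = False.
The clause (x3) is unit, so x3 = True.
The clause (x6) is unit, so x6 = True.
But (¬x6) is also a unit clause — contradiction.
Neither x5 = True nor x5 = False works.
Neither x4 = True nor x4 = False works.
No assignment satisfies every clause.

No, unsatisfiable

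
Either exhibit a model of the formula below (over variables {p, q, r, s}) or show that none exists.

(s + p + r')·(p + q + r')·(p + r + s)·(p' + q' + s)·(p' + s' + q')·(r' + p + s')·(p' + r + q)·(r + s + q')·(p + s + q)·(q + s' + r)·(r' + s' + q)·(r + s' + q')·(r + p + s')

p ↦ 1,  q ↦ 0,  r ↦ 1,  s ↦ 0

Case s = 0:
Case p = 1:
From the singleton clause (q'), q = 0.
From the singleton clause (r), r = 1.
All clauses are satisfied.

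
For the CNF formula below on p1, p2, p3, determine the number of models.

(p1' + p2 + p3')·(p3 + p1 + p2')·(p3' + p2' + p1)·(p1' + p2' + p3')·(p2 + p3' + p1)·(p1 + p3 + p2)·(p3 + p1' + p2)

There are 2^3 = 8 truth assignments over (p1, p2, p3).
Check each against the 7 clauses (columns in the order p1, p2, p3):
  F F F  ✗ fails (p1 + p3 + p2)
  F F T  ✗ fails (p2 + p3' + p1)
  F T F  ✗ fails (p3 + p1 + p2')
  F T T  ✗ fails (p3' + p2' + p1)
  T F F  ✗ fails (p3 + p1' + p2)
  T F T  ✗ fails (p1' + p2 + p3')
  T T F  ✓ satisfies all
  T T T  ✗ fails (p1' + p2' + p3')
1 of the 8 rows is a model.

1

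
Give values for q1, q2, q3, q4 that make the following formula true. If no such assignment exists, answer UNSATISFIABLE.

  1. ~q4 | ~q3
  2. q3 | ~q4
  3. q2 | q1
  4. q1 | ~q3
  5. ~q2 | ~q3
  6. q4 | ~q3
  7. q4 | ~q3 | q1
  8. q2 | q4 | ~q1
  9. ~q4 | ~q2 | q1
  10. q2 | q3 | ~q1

Branch on q4: set q4 = 0.
Unit clause (~q3) forces q3 = 0.
Branch on q2: set q2 = 1.
Every clause is now satisfied; q1 is unconstrained.

q1 ↦ 0,  q2 ↦ 1,  q3 ↦ 0,  q4 ↦ 0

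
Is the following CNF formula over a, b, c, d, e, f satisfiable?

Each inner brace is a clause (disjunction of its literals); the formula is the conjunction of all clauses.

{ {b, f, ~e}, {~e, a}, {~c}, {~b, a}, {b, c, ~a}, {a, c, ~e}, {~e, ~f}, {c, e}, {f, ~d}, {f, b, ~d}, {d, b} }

Satisfiable

The clause (~c) is unit, so c = 0.
The clause (e) is unit, so e = 1.
The clause (a) is unit, so a = 1.
The clause (b) is unit, so b = 1.
The clause (~f) is unit, so f = 0.
The clause (~d) is unit, so d = 0.
This assignment satisfies each clause.
A satisfying assignment: a: 1,  b: 1,  c: 0,  d: 0,  e: 1,  f: 0.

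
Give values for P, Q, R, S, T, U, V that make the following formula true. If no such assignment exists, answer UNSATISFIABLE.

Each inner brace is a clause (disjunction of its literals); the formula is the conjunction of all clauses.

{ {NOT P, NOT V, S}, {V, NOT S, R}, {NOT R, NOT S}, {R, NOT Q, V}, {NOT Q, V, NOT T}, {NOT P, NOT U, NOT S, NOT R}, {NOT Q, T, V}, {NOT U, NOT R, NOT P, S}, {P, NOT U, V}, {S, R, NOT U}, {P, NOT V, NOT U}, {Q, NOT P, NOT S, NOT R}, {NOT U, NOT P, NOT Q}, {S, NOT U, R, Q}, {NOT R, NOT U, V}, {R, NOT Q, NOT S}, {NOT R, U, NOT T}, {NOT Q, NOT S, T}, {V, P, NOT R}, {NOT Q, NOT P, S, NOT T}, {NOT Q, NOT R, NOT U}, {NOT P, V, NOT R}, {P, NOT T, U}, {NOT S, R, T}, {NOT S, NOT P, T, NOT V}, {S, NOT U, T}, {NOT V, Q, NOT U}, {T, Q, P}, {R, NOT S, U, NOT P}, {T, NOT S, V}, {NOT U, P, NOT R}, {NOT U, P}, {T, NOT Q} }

Branch on R: set R = false.
Branch on V: set V = false.
Unit clause (NOT S) forces S = false.
Unit clause (NOT Q) forces Q = false.
Unit clause (NOT U) forces U = false.
Branch on P: set P = true.
No clause remains; T is free.

P=true; Q=false; R=false; S=false; T=false; U=false; V=false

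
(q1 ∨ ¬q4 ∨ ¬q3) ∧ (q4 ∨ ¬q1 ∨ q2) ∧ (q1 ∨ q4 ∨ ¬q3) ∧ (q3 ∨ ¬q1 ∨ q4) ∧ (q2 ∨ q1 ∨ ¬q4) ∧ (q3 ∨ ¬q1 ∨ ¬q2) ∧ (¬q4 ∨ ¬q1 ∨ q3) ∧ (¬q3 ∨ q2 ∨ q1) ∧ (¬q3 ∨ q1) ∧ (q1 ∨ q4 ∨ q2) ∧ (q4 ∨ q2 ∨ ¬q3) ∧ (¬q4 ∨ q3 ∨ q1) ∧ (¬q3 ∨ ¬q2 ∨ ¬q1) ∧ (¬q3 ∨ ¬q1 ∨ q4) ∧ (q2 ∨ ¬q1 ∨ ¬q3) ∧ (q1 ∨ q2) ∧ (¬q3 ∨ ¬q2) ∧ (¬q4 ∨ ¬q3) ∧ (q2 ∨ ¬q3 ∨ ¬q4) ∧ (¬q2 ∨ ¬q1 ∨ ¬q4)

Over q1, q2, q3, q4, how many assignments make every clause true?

There are 2^4 = 16 truth assignments over (q1, q2, q3, q4).
Check each against the 20 clauses (columns in the order q1, q2, q3, q4):
  F F F F  ✗ fails (q1 ∨ q4 ∨ q2)
  F F F T  ✗ fails (q2 ∨ q1 ∨ ¬q4)
  F F T F  ✗ fails (q1 ∨ q4 ∨ ¬q3)
  F F T T  ✗ fails (q1 ∨ ¬q4 ∨ ¬q3)
  F T F F  ✓ satisfies all
  F T F T  ✗ fails (¬q4 ∨ q3 ∨ q1)
  F T T F  ✗ fails (q1 ∨ q4 ∨ ¬q3)
  F T T T  ✗ fails (q1 ∨ ¬q4 ∨ ¬q3)
  T F F F  ✗ fails (q4 ∨ ¬q1 ∨ q2)
  T F F T  ✗ fails (¬q4 ∨ ¬q1 ∨ q3)
  T F T F  ✗ fails (q4 ∨ ¬q1 ∨ q2)
  T F T T  ✗ fails (q2 ∨ ¬q1 ∨ ¬q3)
  T T F F  ✗ fails (q3 ∨ ¬q1 ∨ q4)
  T T F T  ✗ fails (q3 ∨ ¬q1 ∨ ¬q2)
  T T T F  ✗ fails (¬q3 ∨ ¬q2 ∨ ¬q1)
  T T T T  ✗ fails (¬q3 ∨ ¬q2 ∨ ¬q1)
1 of the 16 rows is a model.

1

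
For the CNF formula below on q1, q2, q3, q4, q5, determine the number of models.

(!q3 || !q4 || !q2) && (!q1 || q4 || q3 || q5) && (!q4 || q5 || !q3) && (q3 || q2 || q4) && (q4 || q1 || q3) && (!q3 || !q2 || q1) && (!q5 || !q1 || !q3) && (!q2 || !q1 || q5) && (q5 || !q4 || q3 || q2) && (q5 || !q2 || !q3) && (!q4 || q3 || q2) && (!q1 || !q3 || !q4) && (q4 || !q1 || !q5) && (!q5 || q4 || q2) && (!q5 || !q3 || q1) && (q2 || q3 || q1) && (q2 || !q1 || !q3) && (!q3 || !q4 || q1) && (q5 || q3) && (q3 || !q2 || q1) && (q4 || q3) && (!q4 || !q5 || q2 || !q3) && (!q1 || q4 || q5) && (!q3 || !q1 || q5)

There are 2^5 = 32 truth assignments over (q1, q2, q3, q4, q5).
Split on q5. With q5 = true, the clauses containing q5 are satisfied and !q5 drops from the rest; 1 of the 2^4 = 16 assignments to the other variables satisfy what remains.
With q5 = false, by the same count on the reduced clause set, 1 assignment works.
(One model: q1=F, q2=F, q3=T, q4=F, q5=F.)
Total: 1 + 1 = 2.

2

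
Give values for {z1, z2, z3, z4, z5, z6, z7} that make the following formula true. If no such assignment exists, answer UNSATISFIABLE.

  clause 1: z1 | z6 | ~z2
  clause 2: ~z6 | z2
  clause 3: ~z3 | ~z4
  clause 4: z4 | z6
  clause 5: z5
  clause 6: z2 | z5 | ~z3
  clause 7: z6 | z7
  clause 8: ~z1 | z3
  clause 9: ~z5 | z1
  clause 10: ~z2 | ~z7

z1 ↦ 1,  z2 ↦ 1,  z3 ↦ 1,  z4 ↦ 0,  z5 ↦ 1,  z6 ↦ 1,  z7 ↦ 0

Unit clause (z5) forces z5 = 1.
Unit clause (z1) forces z1 = 1.
Unit clause (z3) forces z3 = 1.
Unit clause (~z4) forces z4 = 0.
Unit clause (z6) forces z6 = 1.
Unit clause (z2) forces z2 = 1.
Unit clause (~z7) forces z7 = 0.
This assignment satisfies each clause.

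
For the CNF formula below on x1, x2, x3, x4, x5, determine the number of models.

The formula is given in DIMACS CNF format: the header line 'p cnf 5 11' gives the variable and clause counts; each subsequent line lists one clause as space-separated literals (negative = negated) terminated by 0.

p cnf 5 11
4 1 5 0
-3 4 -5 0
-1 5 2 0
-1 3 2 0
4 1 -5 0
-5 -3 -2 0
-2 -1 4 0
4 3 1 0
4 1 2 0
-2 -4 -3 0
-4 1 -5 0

There are 2^5 = 32 truth assignments over (x1, x2, x3, x4, x5).
Split on x2. With x2 = True, the clauses containing x2 are satisfied and ¬x2 drops from the rest; 3 of the 2^4 = 16 assignments to the other variables satisfy what remains.
With x2 = False, by the same count on the reduced clause set, 3 assignments work.
Total: 3 + 3 = 6.

6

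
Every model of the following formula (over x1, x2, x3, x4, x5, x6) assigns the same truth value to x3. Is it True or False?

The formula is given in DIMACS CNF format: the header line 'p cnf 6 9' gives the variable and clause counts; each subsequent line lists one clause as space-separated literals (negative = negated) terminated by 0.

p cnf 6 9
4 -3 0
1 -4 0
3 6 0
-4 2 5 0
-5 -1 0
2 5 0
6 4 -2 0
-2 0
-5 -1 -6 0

False

Suppose x3 = True.
The clause (x4) is unit, so x4 = True.
The clause (x1) is unit, so x1 = True.
The clause (¬x5) is unit, so x5 = False.
The clause (x2) is unit, so x2 = True.
That conflicts with the unit clause (¬x2).
So every satisfying assignment has x3 = False.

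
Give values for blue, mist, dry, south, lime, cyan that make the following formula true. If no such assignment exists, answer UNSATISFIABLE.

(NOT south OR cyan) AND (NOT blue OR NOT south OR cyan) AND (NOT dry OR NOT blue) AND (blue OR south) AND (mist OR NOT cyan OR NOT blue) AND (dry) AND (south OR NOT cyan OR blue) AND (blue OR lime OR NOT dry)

blue ↦ false, mist ↦ true, dry ↦ true, south ↦ true, lime ↦ true, cyan ↦ true

Unit clause (dry) forces dry = true.
Unit clause (NOT blue) forces blue = false.
Unit clause (south) forces south = true.
Unit clause (cyan) forces cyan = true.
Unit clause (lime) forces lime = true.
Every clause is now satisfied; mist is unconstrained.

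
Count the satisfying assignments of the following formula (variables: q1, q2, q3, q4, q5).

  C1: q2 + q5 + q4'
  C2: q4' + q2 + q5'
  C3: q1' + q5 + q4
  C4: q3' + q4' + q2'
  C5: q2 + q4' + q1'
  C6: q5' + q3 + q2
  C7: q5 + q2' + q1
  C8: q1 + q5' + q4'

There are 2^5 = 32 truth assignments over (q1, q2, q3, q4, q5).
Split on q2. With q2 = 1, the clauses containing q2 are satisfied and q2' drops from the rest; 6 of the 2^4 = 16 assignments to the other variables satisfy what remains.
With q2 = 0, by the same count on the reduced clause set, 4 assignments work.
(One model: q1=F, q2=F, q3=F, q4=F, q5=F.)
Total: 6 + 4 = 10.

10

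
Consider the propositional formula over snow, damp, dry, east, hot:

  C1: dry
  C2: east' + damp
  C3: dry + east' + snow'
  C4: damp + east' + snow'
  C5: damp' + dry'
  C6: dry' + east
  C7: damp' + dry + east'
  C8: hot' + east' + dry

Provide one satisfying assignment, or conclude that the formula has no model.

(dry) alone gives dry = 1.
(damp') alone gives damp = 0.
(east') alone gives east = 0.
That conflicts with the unit clause (east).

UNSATISFIABLE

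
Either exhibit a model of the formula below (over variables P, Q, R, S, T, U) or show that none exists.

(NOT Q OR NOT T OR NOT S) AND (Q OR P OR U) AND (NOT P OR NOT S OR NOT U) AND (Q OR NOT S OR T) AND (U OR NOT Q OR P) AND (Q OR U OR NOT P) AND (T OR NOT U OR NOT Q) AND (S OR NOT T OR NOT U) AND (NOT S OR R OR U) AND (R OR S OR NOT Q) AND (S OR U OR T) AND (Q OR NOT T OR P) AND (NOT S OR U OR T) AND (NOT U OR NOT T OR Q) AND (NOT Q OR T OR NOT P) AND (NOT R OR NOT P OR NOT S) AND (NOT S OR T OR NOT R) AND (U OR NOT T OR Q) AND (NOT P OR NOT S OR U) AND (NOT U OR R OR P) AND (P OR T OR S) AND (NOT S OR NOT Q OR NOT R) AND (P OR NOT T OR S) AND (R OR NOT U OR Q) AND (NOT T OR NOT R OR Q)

P=true,  Q=true,  R=true,  S=false,  T=true,  U=false

Case Q = true:
Case T = true:
Unit clause (NOT S) forces S = false.
Unit clause (NOT U) forces U = false.
Unit clause (P) forces P = true.
Unit clause (R) forces R = true.
Every clause now holds.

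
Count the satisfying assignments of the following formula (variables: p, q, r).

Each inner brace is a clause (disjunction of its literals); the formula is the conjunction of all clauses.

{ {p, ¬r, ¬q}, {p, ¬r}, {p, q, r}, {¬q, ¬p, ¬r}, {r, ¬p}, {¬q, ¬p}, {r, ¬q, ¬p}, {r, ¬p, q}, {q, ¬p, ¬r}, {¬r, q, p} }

1

There are 2^3 = 8 truth assignments over (p, q, r).
Check each against the 10 clauses (columns in the order p, q, r):
  F F F  ✗ fails (p ∨ q ∨ r)
  F F T  ✗ fails (p ∨ ¬r)
  F T F  ✓ satisfies all
  F T T  ✗ fails (p ∨ ¬r ∨ ¬q)
  T F F  ✗ fails (r ∨ ¬p)
  T F T  ✗ fails (q ∨ ¬p ∨ ¬r)
  T T F  ✗ fails (r ∨ ¬p)
  T T T  ✗ fails (¬q ∨ ¬p ∨ ¬r)
1 of the 8 rows is a model.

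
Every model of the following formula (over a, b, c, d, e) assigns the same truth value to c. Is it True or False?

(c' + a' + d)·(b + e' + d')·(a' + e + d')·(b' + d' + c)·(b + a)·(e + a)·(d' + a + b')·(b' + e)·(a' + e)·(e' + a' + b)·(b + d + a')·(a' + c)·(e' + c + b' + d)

True

Suppose c = 0.
The clause (a') is unit, so a = 0.
The clause (b) is unit, so b = 1.
The clause (d') is unit, so d = 0.
The clause (e) is unit, so e = 1.
Now (e') is unsatisfied and unit — conflict.
So every satisfying assignment has c = True.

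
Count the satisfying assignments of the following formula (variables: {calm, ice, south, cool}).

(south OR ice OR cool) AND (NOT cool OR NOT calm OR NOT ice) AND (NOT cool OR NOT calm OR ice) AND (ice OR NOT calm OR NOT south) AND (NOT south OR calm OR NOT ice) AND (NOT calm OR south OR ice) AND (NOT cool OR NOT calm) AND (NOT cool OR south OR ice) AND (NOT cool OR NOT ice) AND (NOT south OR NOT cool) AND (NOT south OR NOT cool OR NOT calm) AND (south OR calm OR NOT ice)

3

There are 2^4 = 16 truth assignments over (calm, ice, south, cool).
Check each against the 12 clauses (columns in the order calm, ice, south, cool):
  F F F F  ✗ fails (south OR ice OR cool)
  F F F T  ✗ fails (NOT cool OR south OR ice)
  F F T F  ✓ satisfies all
  F F T T  ✗ fails (NOT south OR NOT cool)
  F T F F  ✗ fails (south OR calm OR NOT ice)
  F T F T  ✗ fails (NOT cool OR NOT ice)
  F T T F  ✗ fails (NOT south OR calm OR NOT ice)
  F T T T  ✗ fails (NOT south OR calm OR NOT ice)
  T F F F  ✗ fails (south OR ice OR cool)
  T F F T  ✗ fails (NOT cool OR NOT calm OR ice)
  T F T F  ✗ fails (ice OR NOT calm OR NOT south)
  T F T T  ✗ fails (NOT cool OR NOT calm OR ice)
  T T F F  ✓ satisfies all
  T T F T  ✗ fails (NOT cool OR NOT calm OR NOT ice)
  T T T F  ✓ satisfies all
  T T T T  ✗ fails (NOT cool OR NOT calm OR NOT ice)
3 of the 16 rows are models.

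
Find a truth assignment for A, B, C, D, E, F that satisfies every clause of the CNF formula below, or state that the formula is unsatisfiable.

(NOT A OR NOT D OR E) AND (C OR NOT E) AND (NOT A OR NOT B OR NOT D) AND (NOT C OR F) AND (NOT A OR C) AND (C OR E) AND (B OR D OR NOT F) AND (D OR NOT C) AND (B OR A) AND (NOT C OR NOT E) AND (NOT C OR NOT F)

UNSATISFIABLE

Case C = true:
The clause (F) is unit, so F = true.
That conflicts with the unit clause (NOT F).
That branch fails; take C = false instead.
The clause (NOT E) is unit, so E = false.
That conflicts with the unit clause (E).
Neither C = true nor C = false works.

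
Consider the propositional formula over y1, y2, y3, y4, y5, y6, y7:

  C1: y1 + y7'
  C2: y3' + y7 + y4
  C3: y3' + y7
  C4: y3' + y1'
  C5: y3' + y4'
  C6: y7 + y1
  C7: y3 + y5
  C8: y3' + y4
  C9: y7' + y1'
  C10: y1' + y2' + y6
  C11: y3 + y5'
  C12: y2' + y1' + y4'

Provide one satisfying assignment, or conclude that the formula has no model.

UNSATISFIABLE

Suppose y1 = 1.
The clause (y3') is unit, so y3 = 0.
The clause (y5) is unit, so y5 = 1.
Now (y5') is unsatisfied and unit — conflict.
Undo y1 and try y1 = 0.
The clause (y7') is unit, so y7 = 0.
Now (y7) is unsatisfied and unit — conflict.
Either choice for y1 ends in contradiction.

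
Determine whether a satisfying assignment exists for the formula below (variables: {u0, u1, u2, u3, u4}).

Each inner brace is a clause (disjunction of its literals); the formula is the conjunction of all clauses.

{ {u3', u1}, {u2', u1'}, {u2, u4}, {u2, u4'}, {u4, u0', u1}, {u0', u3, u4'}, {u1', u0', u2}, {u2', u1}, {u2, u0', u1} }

Unsatisfiable

Suppose u3 = 0.
Suppose u2 = 0.
Unit clause (u4) forces u4 = 1.
That conflicts with the unit clause (u4').
Backtrack on u2: now try u2 = 1.
Unit clause (u1') forces u1 = 0.
That conflicts with the unit clause (u1).
Neither u2 = 1 nor u2 = 0 works.
Backtrack on u3: now try u3 = 1.
Unit clause (u1) forces u1 = 1.
Unit clause (u2') forces u2 = 0.
Unit clause (u4) forces u4 = 1.
That conflicts with the unit clause (u4').
Neither u3 = 1 nor u3 = 0 works.
No assignment satisfies every clause.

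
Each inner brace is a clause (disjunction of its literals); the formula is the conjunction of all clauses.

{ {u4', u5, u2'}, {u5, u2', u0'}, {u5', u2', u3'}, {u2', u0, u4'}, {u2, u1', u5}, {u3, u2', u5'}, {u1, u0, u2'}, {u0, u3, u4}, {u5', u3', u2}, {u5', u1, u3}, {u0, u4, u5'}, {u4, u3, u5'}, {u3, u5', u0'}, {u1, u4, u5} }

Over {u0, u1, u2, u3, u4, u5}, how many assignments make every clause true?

There are 2^6 = 64 truth assignments over (u0, u1, u2, u3, u4, u5).
Split on u5. With u5 = 1, the clauses containing u5 are satisfied and u5' drops from the rest; 1 of the 2^5 = 32 assignments to the other variables satisfy what remains.
With u5 = 0, by the same count on the reduced clause set, 5 assignments work.
Total: 1 + 5 = 6.

6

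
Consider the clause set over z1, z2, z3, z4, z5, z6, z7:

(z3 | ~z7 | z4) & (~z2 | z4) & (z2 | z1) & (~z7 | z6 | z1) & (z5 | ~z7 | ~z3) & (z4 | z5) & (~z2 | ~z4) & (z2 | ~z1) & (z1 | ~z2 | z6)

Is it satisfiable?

No

Branch on z2: set z2 = 0.
From the singleton clause (z1), z1 = 1.
But (~z1) is also a unit clause — contradiction.
Backtrack on z2: now try z2 = 1.
From the singleton clause (z4), z4 = 1.
But (~z4) is also a unit clause — contradiction.
Both values of z2 lead to a conflict.
No assignment satisfies every clause.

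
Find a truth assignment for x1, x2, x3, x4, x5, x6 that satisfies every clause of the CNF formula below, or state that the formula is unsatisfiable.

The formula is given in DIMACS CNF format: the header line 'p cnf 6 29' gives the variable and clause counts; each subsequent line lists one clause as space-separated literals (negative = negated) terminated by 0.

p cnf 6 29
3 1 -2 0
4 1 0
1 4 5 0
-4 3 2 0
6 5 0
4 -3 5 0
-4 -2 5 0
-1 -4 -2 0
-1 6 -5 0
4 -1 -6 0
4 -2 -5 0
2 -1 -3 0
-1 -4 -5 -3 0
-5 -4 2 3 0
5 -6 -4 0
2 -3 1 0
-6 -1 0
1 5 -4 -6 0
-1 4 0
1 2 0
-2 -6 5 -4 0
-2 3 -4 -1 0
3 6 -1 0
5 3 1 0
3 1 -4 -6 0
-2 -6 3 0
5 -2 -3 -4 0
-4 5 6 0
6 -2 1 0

x1=False, x2=True, x3=True, x4=True, x5=True, x6=True

Try x4 = True.
Try x3 = True.
Try x6 = True.
(x5) alone gives x5 = True.
(¬x1) alone gives x1 = False.
(x2) alone gives x2 = True.
This assignment satisfies each clause.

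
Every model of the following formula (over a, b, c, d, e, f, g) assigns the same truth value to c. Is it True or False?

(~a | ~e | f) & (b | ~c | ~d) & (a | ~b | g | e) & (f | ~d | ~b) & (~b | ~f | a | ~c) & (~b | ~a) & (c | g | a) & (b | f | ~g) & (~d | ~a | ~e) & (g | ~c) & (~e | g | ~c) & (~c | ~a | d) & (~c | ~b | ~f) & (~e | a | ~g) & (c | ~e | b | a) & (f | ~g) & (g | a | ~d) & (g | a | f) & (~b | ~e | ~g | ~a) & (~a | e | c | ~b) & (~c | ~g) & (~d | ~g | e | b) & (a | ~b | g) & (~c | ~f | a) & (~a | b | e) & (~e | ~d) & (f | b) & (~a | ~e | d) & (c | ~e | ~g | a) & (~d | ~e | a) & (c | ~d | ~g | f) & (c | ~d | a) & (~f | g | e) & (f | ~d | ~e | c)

False

Suppose c = 1.
The clause (g) is unit, so g = 1.
Now (~g) is unsatisfied and unit — conflict.
So every satisfying assignment has c = False.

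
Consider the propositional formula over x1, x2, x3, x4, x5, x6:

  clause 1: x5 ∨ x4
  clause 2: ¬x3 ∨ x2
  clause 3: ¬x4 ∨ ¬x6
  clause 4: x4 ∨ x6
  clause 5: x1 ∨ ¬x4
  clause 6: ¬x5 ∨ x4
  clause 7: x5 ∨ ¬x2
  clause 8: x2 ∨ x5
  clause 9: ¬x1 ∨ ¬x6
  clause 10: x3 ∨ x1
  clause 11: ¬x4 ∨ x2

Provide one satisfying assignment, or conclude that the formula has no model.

Branch on x5: set x5 = True.
(x4) alone gives x4 = True.
(¬x6) alone gives x6 = False.
(x1) alone gives x1 = True.
(x2) alone gives x2 = True.
No clause remains; x3 is free.

x1 ↦ True; x2 ↦ True; x3 ↦ False; x4 ↦ True; x5 ↦ True; x6 ↦ False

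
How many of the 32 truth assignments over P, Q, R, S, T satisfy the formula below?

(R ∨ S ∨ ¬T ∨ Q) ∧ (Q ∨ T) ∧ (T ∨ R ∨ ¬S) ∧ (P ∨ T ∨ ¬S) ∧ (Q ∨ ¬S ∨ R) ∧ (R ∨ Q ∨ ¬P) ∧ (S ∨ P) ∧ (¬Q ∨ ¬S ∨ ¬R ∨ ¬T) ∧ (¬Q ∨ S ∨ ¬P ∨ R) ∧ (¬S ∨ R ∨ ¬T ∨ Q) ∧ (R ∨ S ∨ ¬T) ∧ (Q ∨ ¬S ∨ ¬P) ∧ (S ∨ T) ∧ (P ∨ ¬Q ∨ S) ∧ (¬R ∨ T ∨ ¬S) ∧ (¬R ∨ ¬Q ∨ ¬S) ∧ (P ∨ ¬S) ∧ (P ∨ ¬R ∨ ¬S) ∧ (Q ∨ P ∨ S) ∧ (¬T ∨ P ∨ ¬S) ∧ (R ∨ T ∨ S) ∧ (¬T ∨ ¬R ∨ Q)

There are 2^5 = 32 truth assignments over (P, Q, R, S, T).
Split on R. With R = True, the clauses containing R are satisfied and ¬R drops from the rest; 1 of the 2^4 = 16 assignments to the other variables satisfy what remains.
With R = False, by the same count on the reduced clause set, 1 assignment works.
(One model: P=T, Q=T, R=F, S=T, T=T.)
Total: 1 + 1 = 2.

2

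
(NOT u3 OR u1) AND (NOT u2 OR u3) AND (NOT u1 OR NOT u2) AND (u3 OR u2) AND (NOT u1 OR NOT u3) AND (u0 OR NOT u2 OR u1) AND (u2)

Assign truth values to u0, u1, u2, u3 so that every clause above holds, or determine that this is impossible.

The clause (u2) is unit, so u2 = true.
The clause (u3) is unit, so u3 = true.
The clause (u1) is unit, so u1 = true.
But (NOT u1) is also a unit clause — contradiction.

UNSATISFIABLE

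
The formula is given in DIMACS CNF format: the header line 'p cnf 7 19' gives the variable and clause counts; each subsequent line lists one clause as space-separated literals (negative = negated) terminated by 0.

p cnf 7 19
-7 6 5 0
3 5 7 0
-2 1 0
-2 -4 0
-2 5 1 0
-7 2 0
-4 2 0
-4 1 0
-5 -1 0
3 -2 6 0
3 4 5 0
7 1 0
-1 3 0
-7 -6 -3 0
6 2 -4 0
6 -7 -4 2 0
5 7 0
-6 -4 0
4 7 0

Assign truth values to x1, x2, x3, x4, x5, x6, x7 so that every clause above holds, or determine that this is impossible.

Branch on x2: set x2 = False.
The clause (¬x7) is unit, so x7 = False.
The clause (¬x4) is unit, so x4 = False.
Now (x4) is unsatisfied and unit — conflict.
Undo x2 and try x2 = True.
The clause (x1) is unit, so x1 = True.
The clause (¬x4) is unit, so x4 = False.
The clause (¬x5) is unit, so x5 = False.
The clause (x3) is unit, so x3 = True.
The clause (x7) is unit, so x7 = True.
The clause (x6) is unit, so x6 = True.
Now (¬x6) is unsatisfied and unit — conflict.
Both values of x2 lead to a conflict.

UNSATISFIABLE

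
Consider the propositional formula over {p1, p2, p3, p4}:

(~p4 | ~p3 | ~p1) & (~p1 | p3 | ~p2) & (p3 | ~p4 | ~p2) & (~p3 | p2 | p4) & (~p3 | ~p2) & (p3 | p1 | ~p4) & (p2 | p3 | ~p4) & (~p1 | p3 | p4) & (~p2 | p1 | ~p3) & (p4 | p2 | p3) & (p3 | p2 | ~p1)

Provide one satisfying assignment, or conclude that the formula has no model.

Suppose p3 = 1.
Unit clause (~p2) forces p2 = 0.
Unit clause (p4) forces p4 = 1.
Unit clause (~p1) forces p1 = 0.
This assignment satisfies each clause.

p1: 0, p2: 0, p3: 1, p4: 1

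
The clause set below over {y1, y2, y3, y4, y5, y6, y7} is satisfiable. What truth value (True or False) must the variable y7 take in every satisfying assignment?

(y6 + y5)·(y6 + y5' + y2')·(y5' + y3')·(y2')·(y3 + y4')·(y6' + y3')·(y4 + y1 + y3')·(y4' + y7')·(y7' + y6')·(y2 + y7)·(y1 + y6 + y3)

True

Suppose y7 = 0.
Unit clause (y2') forces y2 = 0.
That conflicts with the unit clause (y2).
So every satisfying assignment has y7 = True.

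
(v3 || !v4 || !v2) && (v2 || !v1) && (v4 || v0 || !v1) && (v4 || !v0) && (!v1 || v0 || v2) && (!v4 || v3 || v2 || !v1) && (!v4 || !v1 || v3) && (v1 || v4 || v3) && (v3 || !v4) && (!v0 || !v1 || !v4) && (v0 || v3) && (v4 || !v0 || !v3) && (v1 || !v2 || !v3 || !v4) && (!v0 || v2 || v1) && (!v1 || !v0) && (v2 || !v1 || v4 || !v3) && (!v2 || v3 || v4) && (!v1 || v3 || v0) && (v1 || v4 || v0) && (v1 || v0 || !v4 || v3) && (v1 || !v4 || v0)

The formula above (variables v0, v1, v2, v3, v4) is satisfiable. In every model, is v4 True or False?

Suppose v4 = false.
From the singleton clause (!v0), v0 = false.
From the singleton clause (!v1), v1 = false.
But (v1) is also a unit clause — contradiction.
So every satisfying assignment has v4 = True.

True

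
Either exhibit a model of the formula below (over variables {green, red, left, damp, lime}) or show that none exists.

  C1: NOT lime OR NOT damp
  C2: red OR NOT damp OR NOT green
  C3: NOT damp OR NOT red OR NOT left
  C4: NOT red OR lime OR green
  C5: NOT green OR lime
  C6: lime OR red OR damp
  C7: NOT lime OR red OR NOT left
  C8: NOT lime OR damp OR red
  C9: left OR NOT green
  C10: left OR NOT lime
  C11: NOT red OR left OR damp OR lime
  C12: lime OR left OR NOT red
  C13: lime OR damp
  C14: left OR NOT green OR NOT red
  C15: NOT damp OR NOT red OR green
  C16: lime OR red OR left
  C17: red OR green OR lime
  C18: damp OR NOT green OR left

green=true,  red=true,  left=true,  damp=false,  lime=true

Case lime = true:
From the singleton clause (NOT damp), damp = false.
From the singleton clause (red), red = true.
From the singleton clause (left), left = true.
All clauses hold; green can take either value.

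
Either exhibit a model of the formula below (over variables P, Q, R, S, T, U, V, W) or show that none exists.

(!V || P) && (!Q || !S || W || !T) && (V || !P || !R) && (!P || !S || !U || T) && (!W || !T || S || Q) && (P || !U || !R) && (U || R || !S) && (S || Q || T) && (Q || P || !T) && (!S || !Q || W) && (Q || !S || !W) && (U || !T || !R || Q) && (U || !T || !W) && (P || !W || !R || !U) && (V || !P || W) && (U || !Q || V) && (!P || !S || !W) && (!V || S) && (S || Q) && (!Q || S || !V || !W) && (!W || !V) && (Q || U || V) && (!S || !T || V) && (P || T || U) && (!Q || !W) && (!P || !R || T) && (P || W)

P ↦ true,  Q ↦ false,  R ↦ true,  S ↦ true,  T ↦ true,  U ↦ true,  V ↦ true,  W ↦ false

Case V = true:
The clause (P) is unit, so P = true.
The clause (S) is unit, so S = true.
The clause (!W) is unit, so W = false.
The clause (!Q) is unit, so Q = false.
Case U = true:
The clause (T) is unit, so T = true.
No clause remains; R is free.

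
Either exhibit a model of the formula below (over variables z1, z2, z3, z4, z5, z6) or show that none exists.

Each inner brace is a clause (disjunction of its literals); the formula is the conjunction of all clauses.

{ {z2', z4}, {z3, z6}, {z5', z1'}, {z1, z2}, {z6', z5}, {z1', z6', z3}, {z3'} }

z1 ↦ 0, z2 ↦ 1, z3 ↦ 0, z4 ↦ 1, z5 ↦ 1, z6 ↦ 1

From the singleton clause (z3'), z3 = 0.
From the singleton clause (z6), z6 = 1.
From the singleton clause (z5), z5 = 1.
From the singleton clause (z1'), z1 = 0.
From the singleton clause (z2), z2 = 1.
From the singleton clause (z4), z4 = 1.
This assignment satisfies each clause.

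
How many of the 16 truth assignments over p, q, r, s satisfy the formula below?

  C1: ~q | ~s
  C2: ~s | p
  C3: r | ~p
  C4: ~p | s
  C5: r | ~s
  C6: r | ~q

There are 2^4 = 16 truth assignments over (p, q, r, s).
Check each against the 6 clauses (columns in the order p, q, r, s):
  F F F F  ✓ satisfies all
  F F F T  ✗ fails (~s | p)
  F F T F  ✓ satisfies all
  F F T T  ✗ fails (~s | p)
  F T F F  ✗ fails (r | ~q)
  F T F T  ✗ fails (~q | ~s)
  F T T F  ✓ satisfies all
  F T T T  ✗ fails (~q | ~s)
  T F F F  ✗ fails (r | ~p)
  T F F T  ✗ fails (r | ~p)
  T F T F  ✗ fails (~p | s)
  T F T T  ✓ satisfies all
  T T F F  ✗ fails (r | ~p)
  T T F T  ✗ fails (~q | ~s)
  T T T F  ✗ fails (~p | s)
  T T T T  ✗ fails (~q | ~s)
4 of the 16 rows are models.

4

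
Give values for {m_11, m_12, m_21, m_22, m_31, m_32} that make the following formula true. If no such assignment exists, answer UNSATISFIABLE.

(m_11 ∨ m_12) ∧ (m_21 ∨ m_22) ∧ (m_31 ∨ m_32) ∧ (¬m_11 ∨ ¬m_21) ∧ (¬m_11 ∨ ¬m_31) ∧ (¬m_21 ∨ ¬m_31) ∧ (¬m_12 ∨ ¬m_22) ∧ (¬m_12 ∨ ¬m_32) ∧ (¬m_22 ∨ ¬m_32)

Branch on m_11: set m_11 = True.
From the singleton clause (¬m_21), m_21 = False.
From the singleton clause (m_22), m_22 = True.
From the singleton clause (¬m_31), m_31 = False.
From the singleton clause (m_32), m_32 = True.
But (¬m_32) is also a unit clause — contradiction.
Backtrack on m_11: now try m_11 = False.
From the singleton clause (m_12), m_12 = True.
From the singleton clause (¬m_22), m_22 = False.
From the singleton clause (m_21), m_21 = True.
From the singleton clause (¬m_31), m_31 = False.
From the singleton clause (m_32), m_32 = True.
But (¬m_32) is also a unit clause — contradiction.
Both values of m_11 lead to a conflict.

UNSATISFIABLE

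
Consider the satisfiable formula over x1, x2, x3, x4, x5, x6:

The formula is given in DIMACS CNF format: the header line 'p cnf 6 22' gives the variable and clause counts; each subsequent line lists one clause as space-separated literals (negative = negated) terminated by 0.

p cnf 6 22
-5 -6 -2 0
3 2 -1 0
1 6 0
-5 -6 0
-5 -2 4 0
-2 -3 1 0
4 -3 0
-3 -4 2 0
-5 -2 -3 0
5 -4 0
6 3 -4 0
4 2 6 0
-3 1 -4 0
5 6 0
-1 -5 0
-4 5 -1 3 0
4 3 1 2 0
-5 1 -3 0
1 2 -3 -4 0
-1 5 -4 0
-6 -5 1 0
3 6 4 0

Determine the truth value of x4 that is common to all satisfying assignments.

Suppose x4 = True.
The clause (x5) is unit, so x5 = True.
The clause (¬x6) is unit, so x6 = False.
The clause (x1) is unit, so x1 = True.
But (¬x1) is also a unit clause — contradiction.
So every satisfying assignment has x4 = False.

False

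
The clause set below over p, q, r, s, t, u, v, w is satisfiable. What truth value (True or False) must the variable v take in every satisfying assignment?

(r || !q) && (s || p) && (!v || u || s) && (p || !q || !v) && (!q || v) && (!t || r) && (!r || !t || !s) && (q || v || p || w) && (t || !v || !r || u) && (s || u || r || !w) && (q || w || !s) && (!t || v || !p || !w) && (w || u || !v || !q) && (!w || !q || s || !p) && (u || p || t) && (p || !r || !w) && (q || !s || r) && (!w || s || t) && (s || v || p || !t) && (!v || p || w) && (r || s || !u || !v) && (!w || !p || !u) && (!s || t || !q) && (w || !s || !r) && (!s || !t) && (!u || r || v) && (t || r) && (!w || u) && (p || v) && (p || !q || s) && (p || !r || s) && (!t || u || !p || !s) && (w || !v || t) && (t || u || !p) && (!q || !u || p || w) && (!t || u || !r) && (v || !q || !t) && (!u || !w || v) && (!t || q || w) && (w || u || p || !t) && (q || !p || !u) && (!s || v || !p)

True

Suppose v = false.
From the singleton clause (!q), q = false.
From the singleton clause (p), p = true.
From the singleton clause (!u), u = false.
From the singleton clause (!w), w = false.
From the singleton clause (!s), s = false.
From the singleton clause (t), t = true.
Now (!t) is unsatisfied and unit — conflict.
So every satisfying assignment has v = True.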